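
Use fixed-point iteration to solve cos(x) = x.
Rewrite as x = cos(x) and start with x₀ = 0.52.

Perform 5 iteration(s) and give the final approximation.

Equation: cos(x) = x
Fixed-point form: x = cos(x)
x₀ = 0.52

x_1 = g(0.520000) = 0.867819
x_2 = g(0.867819) = 0.646492
x_3 = g(0.646492) = 0.798202
x_4 = g(0.798202) = 0.697995
x_5 = g(0.697995) = 0.766132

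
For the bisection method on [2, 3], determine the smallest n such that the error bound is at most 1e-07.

We need (b-a)/2^n ≤ 1e-07
(3 - 2)/2^n ≤ 1e-07
1/2^n ≤ 1e-07
2^n ≥ 10000000
n ≥ log₂(10000000) = 23.25
n ≥ 24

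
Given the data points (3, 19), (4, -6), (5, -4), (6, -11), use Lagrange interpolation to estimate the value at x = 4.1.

Lagrange interpolation formula:
P(x) = Σ yᵢ × Lᵢ(x)
where Lᵢ(x) = Π_{j≠i} (x - xⱼ)/(xᵢ - xⱼ)

L_0(4.1) = (4.1 - 4)/(3 - 4) × (4.1 - 5)/(3 - 5) × (4.1 - 6)/(3 - 6) = -0.028500
L_1(4.1) = (4.1 - 3)/(4 - 3) × (4.1 - 5)/(4 - 5) × (4.1 - 6)/(4 - 6) = 0.940500
L_2(4.1) = (4.1 - 3)/(5 - 3) × (4.1 - 4)/(5 - 4) × (4.1 - 6)/(5 - 6) = 0.104500
L_3(4.1) = (4.1 - 3)/(6 - 3) × (4.1 - 4)/(6 - 4) × (4.1 - 5)/(6 - 5) = -0.016500

P(4.1) = 19×L_0(4.1) + (-6)×L_1(4.1) + (-4)×L_2(4.1) + (-11)×L_3(4.1)
P(4.1) = -6.421000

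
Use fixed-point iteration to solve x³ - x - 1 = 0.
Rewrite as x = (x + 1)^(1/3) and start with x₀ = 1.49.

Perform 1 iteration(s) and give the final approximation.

Equation: x³ - x - 1 = 0
Fixed-point form: x = (x + 1)^(1/3)
x₀ = 1.49

x_1 = g(1.490000) = 1.355397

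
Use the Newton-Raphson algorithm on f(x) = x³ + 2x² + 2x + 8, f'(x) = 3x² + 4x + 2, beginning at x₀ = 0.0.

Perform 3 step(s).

f(x) = x³ + 2x² + 2x + 8
f'(x) = 3x² + 4x + 2
x₀ = 0.0

Newton-Raphson formula: x_{n+1} = x_n - f(x_n)/f'(x_n)

Iteration 1:
  f(0.000000) = 8.000000
  f'(0.000000) = 2.000000
  x_1 = 0.000000 - 8.000000/2.000000 = -4.000000
Iteration 2:
  f(-4.000000) = -32.000000
  f'(-4.000000) = 34.000000
  x_2 = -4.000000 - (-32.000000)/34.000000 = -3.058824
Iteration 3:
  f(-3.058824) = -8.024425
  f'(-3.058824) = 17.833910
  x_3 = -3.058824 - (-8.024425)/17.833910 = -2.608870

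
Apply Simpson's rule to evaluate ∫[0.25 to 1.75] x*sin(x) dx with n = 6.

f(x) = x*sin(x)
a = 0.25, b = 1.75, n = 6
h = (b - a)/n = 0.250000

Simpson's rule: (h/3)[f(x₀) + 4f(x₁) + 2f(x₂) + ... + f(xₙ)]

x_0 = 0.2500, f(x_0) = 0.061851, coefficient = 1
x_1 = 0.5000, f(x_1) = 0.239713, coefficient = 4
x_2 = 0.7500, f(x_2) = 0.511229, coefficient = 2
x_3 = 1.0000, f(x_3) = 0.841471, coefficient = 4
x_4 = 1.2500, f(x_4) = 1.186231, coefficient = 2
x_5 = 1.5000, f(x_5) = 1.496242, coefficient = 4
x_6 = 1.7500, f(x_6) = 1.721975, coefficient = 1

I ≈ (0.250000/3) × 15.488451 = 1.290704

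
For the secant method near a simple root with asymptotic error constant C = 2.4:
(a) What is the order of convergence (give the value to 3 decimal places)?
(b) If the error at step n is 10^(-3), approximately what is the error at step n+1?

(a) Secant method has superlinear convergence with order φ = (1+√5)/2 ≈ 1.618.
    This means |e_{n+1}| ≈ C|e_n|^1.618.

(b) With |e_n| = 10^(-3) and C = 2.4:
    |e_{n+1}| ≈ 2.4 × (10^(-3))^1.618 = 2.4 × 10^(-4.85)

(a) ≈ 1.618 (golden ratio); (b) |e_{n+1}| ≈ 3.358e-05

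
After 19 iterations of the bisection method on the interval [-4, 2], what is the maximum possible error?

Bisection error bound: |error| ≤ (b-a)/2^n
|error| ≤ (2 - (-4))/2^19 = 6/2^19
|error| ≤ 0.0000114441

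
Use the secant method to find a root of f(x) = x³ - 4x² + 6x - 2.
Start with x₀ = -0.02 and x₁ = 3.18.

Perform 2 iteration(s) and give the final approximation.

f(x) = x³ - 4x² + 6x - 2
x₀ = -0.02, x₁ = 3.18

Secant formula: x_{n+1} = x_n - f(x_n)(x_n - x_{n-1})/(f(x_n) - f(x_{n-1}))

Iteration 1:
  f(-0.020000) = -2.121608
  f(3.180000) = 8.787832
  x_2 = 3.180000 - 8.787832×(3.180000 - (-0.020000))/(8.787832 - (-2.121608))
       = 0.602318
Iteration 2:
  f(3.180000) = 8.787832
  f(0.602318) = 0.381274
  x_3 = 0.602318 - 0.381274×(0.602318 - 3.180000)/(0.381274 - 8.787832)
       = 0.485409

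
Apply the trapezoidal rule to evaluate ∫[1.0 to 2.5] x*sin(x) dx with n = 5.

f(x) = x*sin(x)
a = 1.0, b = 2.5, n = 5
h = (b - a)/n = 0.300000

Trapezoidal rule: (h/2)[f(x₀) + 2f(x₁) + 2f(x₂) + ... + f(xₙ)]

x_0 = 1.0000, f(x_0) = 0.841471, coefficient = 1
x_1 = 1.3000, f(x_1) = 1.252626, coefficient = 2
x_2 = 1.6000, f(x_2) = 1.599318, coefficient = 2
x_3 = 1.9000, f(x_3) = 1.797970, coefficient = 2
x_4 = 2.2000, f(x_4) = 1.778692, coefficient = 2
x_5 = 2.5000, f(x_5) = 1.496180, coefficient = 1

I ≈ (0.300000/2) × 15.194863 = 2.279229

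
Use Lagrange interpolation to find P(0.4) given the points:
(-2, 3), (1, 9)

Lagrange interpolation formula:
P(x) = Σ yᵢ × Lᵢ(x)
where Lᵢ(x) = Π_{j≠i} (x - xⱼ)/(xᵢ - xⱼ)

L_0(0.4) = (0.4 - 1)/(-2 - 1) = 0.200000
L_1(0.4) = (0.4 - (-2))/(1 - (-2)) = 0.800000

P(0.4) = 3×L_0(0.4) + 9×L_1(0.4)
P(0.4) = 7.800000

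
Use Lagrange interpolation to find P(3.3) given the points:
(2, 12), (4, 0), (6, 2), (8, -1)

Lagrange interpolation formula:
P(x) = Σ yᵢ × Lᵢ(x)
where Lᵢ(x) = Π_{j≠i} (x - xⱼ)/(xᵢ - xⱼ)

L_0(3.3) = (3.3 - 4)/(2 - 4) × (3.3 - 6)/(2 - 6) × (3.3 - 8)/(2 - 8) = 0.185063
L_1(3.3) = (3.3 - 2)/(4 - 2) × (3.3 - 6)/(4 - 6) × (3.3 - 8)/(4 - 8) = 1.031062
L_2(3.3) = (3.3 - 2)/(6 - 2) × (3.3 - 4)/(6 - 4) × (3.3 - 8)/(6 - 8) = -0.267313
L_3(3.3) = (3.3 - 2)/(8 - 2) × (3.3 - 4)/(8 - 4) × (3.3 - 6)/(8 - 6) = 0.051188

P(3.3) = 12×L_0(3.3) + 0×L_1(3.3) + 2×L_2(3.3) + (-1)×L_3(3.3)
P(3.3) = 1.634938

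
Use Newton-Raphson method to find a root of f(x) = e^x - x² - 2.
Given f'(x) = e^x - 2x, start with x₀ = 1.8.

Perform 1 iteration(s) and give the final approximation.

f(x) = e^x - x² - 2
f'(x) = e^x - 2x
x₀ = 1.8

Newton-Raphson formula: x_{n+1} = x_n - f(x_n)/f'(x_n)

Iteration 1:
  f(1.800000) = 0.809647
  f'(1.800000) = 2.449647
  x_1 = 1.800000 - 0.809647/2.449647 = 1.469484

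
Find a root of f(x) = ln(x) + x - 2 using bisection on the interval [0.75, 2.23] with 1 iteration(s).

f(x) = ln(x) + x - 2
Initial interval: [0.75, 2.23]

Iteration 1:
  c_1 = (0.750000 + 2.230000)/2 = 1.490000
  f(c_1) = f(1.490000) = -0.111224
  f(a) × f(c) ≥ 0, new interval: [1.490000, 2.230000]

After 1 iteration(s), the approximation is c_1 = 1.490000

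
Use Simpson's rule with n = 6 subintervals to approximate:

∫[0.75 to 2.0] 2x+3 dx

f(x) = 2x+3
a = 0.75, b = 2.0, n = 6
h = (b - a)/n = 0.208333

Simpson's rule: (h/3)[f(x₀) + 4f(x₁) + 2f(x₂) + ... + f(xₙ)]

x_0 = 0.7500, f(x_0) = 4.500000, coefficient = 1
x_1 = 0.9583, f(x_1) = 4.916667, coefficient = 4
x_2 = 1.1667, f(x_2) = 5.333333, coefficient = 2
x_3 = 1.3750, f(x_3) = 5.750000, coefficient = 4
x_4 = 1.5833, f(x_4) = 6.166667, coefficient = 2
x_5 = 1.7917, f(x_5) = 6.583333, coefficient = 4
x_6 = 2.0000, f(x_6) = 7.000000, coefficient = 1

I ≈ (0.208333/3) × 103.500000 = 7.187500
Exact value: 7.187500
Error: 0.000000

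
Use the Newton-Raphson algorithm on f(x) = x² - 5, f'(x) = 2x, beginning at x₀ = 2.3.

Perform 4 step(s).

f(x) = x² - 5
f'(x) = 2x
x₀ = 2.3

Newton-Raphson formula: x_{n+1} = x_n - f(x_n)/f'(x_n)

Iteration 1:
  f(2.300000) = 0.290000
  f'(2.300000) = 4.600000
  x_1 = 2.300000 - 0.290000/4.600000 = 2.236957
Iteration 2:
  f(2.236957) = 0.003974
  f'(2.236957) = 4.473913
  x_2 = 2.236957 - 0.003974/4.473913 = 2.236068
Iteration 3:
  f(2.236068) = 0.000001
  f'(2.236068) = 4.472136
  x_3 = 2.236068 - 0.000001/4.472136 = 2.236068
Iteration 4:
  f(2.236068) = 0.000000
  f'(2.236068) = 4.472136
  x_4 = 2.236068 - 0.000000/4.472136 = 2.236068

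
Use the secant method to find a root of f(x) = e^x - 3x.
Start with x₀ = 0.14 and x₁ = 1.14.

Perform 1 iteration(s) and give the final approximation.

f(x) = e^x - 3x
x₀ = 0.14, x₁ = 1.14

Secant formula: x_{n+1} = x_n - f(x_n)(x_n - x_{n-1})/(f(x_n) - f(x_{n-1}))

Iteration 1:
  f(0.140000) = 0.730274
  f(1.140000) = -0.293232
  x_2 = 1.140000 - (-0.293232)×(1.140000 - 0.140000)/(-0.293232 - 0.730274)
       = 0.853503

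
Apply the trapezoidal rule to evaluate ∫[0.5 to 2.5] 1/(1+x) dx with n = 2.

f(x) = 1/(1+x)
a = 0.5, b = 2.5, n = 2
h = (b - a)/n = 1.000000

Trapezoidal rule: (h/2)[f(x₀) + 2f(x₁) + 2f(x₂) + ... + f(xₙ)]

x_0 = 0.5000, f(x_0) = 0.666667, coefficient = 1
x_1 = 1.5000, f(x_1) = 0.400000, coefficient = 2
x_2 = 2.5000, f(x_2) = 0.285714, coefficient = 1

I ≈ (1.000000/2) × 1.752381 = 0.876190
Exact value: 0.847298
Error: 0.028893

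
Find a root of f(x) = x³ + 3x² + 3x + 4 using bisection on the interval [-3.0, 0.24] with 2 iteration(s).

f(x) = x³ + 3x² + 3x + 4
Initial interval: [-3.0, 0.24]

Iteration 1:
  c_1 = (-3.000000 + 0.240000)/2 = -1.380000
  f(c_1) = f(-1.380000) = 2.945128
  f(a) × f(c) < 0, new interval: [-3.000000, -1.380000]
Iteration 2:
  c_2 = (-3.000000 + (-1.380000))/2 = -2.190000
  f(c_2) = f(-2.190000) = 1.314841
  f(a) × f(c) < 0, new interval: [-3.000000, -2.190000]

After 2 iteration(s), the approximation is c_2 = -2.190000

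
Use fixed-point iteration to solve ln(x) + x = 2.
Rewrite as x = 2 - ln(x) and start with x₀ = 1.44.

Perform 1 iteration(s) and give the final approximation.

Equation: ln(x) + x = 2
Fixed-point form: x = 2 - ln(x)
x₀ = 1.44

x_1 = g(1.440000) = 1.635357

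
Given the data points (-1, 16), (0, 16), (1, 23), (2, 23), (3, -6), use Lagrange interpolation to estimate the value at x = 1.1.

Lagrange interpolation formula:
P(x) = Σ yᵢ × Lᵢ(x)
where Lᵢ(x) = Π_{j≠i} (x - xⱼ)/(xᵢ - xⱼ)

L_0(1.1) = (1.1 - 0)/(-1 - 0) × (1.1 - 1)/(-1 - 1) × (1.1 - 2)/(-1 - 2) × (1.1 - 3)/(-1 - 3) = 0.007838
L_1(1.1) = (1.1 - (-1))/(0 - (-1)) × (1.1 - 1)/(0 - 1) × (1.1 - 2)/(0 - 2) × (1.1 - 3)/(0 - 3) = -0.059850
L_2(1.1) = (1.1 - (-1))/(1 - (-1)) × (1.1 - 0)/(1 - 0) × (1.1 - 2)/(1 - 2) × (1.1 - 3)/(1 - 3) = 0.987525
L_3(1.1) = (1.1 - (-1))/(2 - (-1)) × (1.1 - 0)/(2 - 0) × (1.1 - 1)/(2 - 1) × (1.1 - 3)/(2 - 3) = 0.073150
L_4(1.1) = (1.1 - (-1))/(3 - (-1)) × (1.1 - 0)/(3 - 0) × (1.1 - 1)/(3 - 1) × (1.1 - 2)/(3 - 2) = -0.008663

P(1.1) = 16×L_0(1.1) + 16×L_1(1.1) + 23×L_2(1.1) + 23×L_3(1.1) + (-6)×L_4(1.1)
P(1.1) = 23.615300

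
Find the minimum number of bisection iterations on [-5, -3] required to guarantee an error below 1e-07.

We need (b-a)/2^n ≤ 1e-07
(-3 - (-5))/2^n ≤ 1e-07
2/2^n ≤ 1e-07
2^n ≥ 20000000
n ≥ log₂(20000000) = 24.25
n ≥ 25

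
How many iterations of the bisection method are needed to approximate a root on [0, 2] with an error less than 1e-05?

We need (b-a)/2^n ≤ 1e-05
(2 - 0)/2^n ≤ 1e-05
2/2^n ≤ 1e-05
2^n ≥ 200000
n ≥ log₂(200000) = 17.61
n ≥ 18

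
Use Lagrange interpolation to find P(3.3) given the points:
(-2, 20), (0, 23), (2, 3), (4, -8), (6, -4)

Lagrange interpolation formula:
P(x) = Σ yᵢ × Lᵢ(x)
where Lᵢ(x) = Π_{j≠i} (x - xⱼ)/(xᵢ - xⱼ)

L_0(3.3) = (3.3 - 0)/(-2 - 0) × (3.3 - 2)/(-2 - 2) × (3.3 - 4)/(-2 - 4) × (3.3 - 6)/(-2 - 6) = 0.021115
L_1(3.3) = (3.3 - (-2))/(0 - (-2)) × (3.3 - 2)/(0 - 2) × (3.3 - 4)/(0 - 4) × (3.3 - 6)/(0 - 6) = -0.135647
L_2(3.3) = (3.3 - (-2))/(2 - (-2)) × (3.3 - 0)/(2 - 0) × (3.3 - 4)/(2 - 4) × (3.3 - 6)/(2 - 6) = 0.516502
L_3(3.3) = (3.3 - (-2))/(4 - (-2)) × (3.3 - 0)/(4 - 0) × (3.3 - 2)/(4 - 2) × (3.3 - 6)/(4 - 6) = 0.639478
L_4(3.3) = (3.3 - (-2))/(6 - (-2)) × (3.3 - 0)/(6 - 0) × (3.3 - 2)/(6 - 2) × (3.3 - 4)/(6 - 4) = -0.041448

P(3.3) = 20×L_0(3.3) + 23×L_1(3.3) + 3×L_2(3.3) + (-8)×L_3(3.3) + (-4)×L_4(3.3)
P(3.3) = -6.098111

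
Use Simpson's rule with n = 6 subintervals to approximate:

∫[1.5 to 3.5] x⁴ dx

f(x) = x⁴
a = 1.5, b = 3.5, n = 6
h = (b - a)/n = 0.333333

Simpson's rule: (h/3)[f(x₀) + 4f(x₁) + 2f(x₂) + ... + f(xₙ)]

x_0 = 1.5000, f(x_0) = 5.062500, coefficient = 1
x_1 = 1.8333, f(x_1) = 11.297068, coefficient = 4
x_2 = 2.1667, f(x_2) = 22.037809, coefficient = 2
x_3 = 2.5000, f(x_3) = 39.062500, coefficient = 4
x_4 = 2.8333, f(x_4) = 64.445216, coefficient = 2
x_5 = 3.1667, f(x_5) = 100.556327, coefficient = 4
x_6 = 3.5000, f(x_6) = 150.062500, coefficient = 1

I ≈ (0.333333/3) × 931.754630 = 103.528292
Exact value: 103.525000
Error: 0.003292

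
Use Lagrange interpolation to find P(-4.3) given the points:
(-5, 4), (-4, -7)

Lagrange interpolation formula:
P(x) = Σ yᵢ × Lᵢ(x)
where Lᵢ(x) = Π_{j≠i} (x - xⱼ)/(xᵢ - xⱼ)

L_0(-4.3) = (-4.3 - (-4))/(-5 - (-4)) = 0.300000
L_1(-4.3) = (-4.3 - (-5))/(-4 - (-5)) = 0.700000

P(-4.3) = 4×L_0(-4.3) + (-7)×L_1(-4.3)
P(-4.3) = -3.700000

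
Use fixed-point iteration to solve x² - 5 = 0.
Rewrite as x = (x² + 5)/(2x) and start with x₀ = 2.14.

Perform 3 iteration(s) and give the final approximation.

Equation: x² - 5 = 0
Fixed-point form: x = (x² + 5)/(2x)
x₀ = 2.14

x_1 = g(2.140000) = 2.238224
x_2 = g(2.238224) = 2.236069
x_3 = g(2.236069) = 2.236068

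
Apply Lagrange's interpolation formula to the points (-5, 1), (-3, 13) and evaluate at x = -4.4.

Lagrange interpolation formula:
P(x) = Σ yᵢ × Lᵢ(x)
where Lᵢ(x) = Π_{j≠i} (x - xⱼ)/(xᵢ - xⱼ)

L_0(-4.4) = (-4.4 - (-3))/(-5 - (-3)) = 0.700000
L_1(-4.4) = (-4.4 - (-5))/(-3 - (-5)) = 0.300000

P(-4.4) = 1×L_0(-4.4) + 13×L_1(-4.4)
P(-4.4) = 4.600000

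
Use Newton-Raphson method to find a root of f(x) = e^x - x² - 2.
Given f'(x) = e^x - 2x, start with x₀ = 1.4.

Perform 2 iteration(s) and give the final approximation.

f(x) = e^x - x² - 2
f'(x) = e^x - 2x
x₀ = 1.4

Newton-Raphson formula: x_{n+1} = x_n - f(x_n)/f'(x_n)

Iteration 1:
  f(1.400000) = 0.095200
  f'(1.400000) = 1.255200
  x_1 = 1.400000 - 0.095200/1.255200 = 1.324156
Iteration 2:
  f(1.324156) = 0.005622
  f'(1.324156) = 1.110699
  x_2 = 1.324156 - 0.005622/1.110699 = 1.319094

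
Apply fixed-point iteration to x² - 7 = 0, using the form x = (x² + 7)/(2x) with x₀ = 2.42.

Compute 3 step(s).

Equation: x² - 7 = 0
Fixed-point form: x = (x² + 7)/(2x)
x₀ = 2.42

x_1 = g(2.420000) = 2.656281
x_2 = g(2.656281) = 2.645772
x_3 = g(2.645772) = 2.645751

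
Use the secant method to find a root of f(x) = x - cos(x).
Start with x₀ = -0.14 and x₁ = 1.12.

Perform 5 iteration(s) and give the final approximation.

f(x) = x - cos(x)
x₀ = -0.14, x₁ = 1.12

Secant formula: x_{n+1} = x_n - f(x_n)(x_n - x_{n-1})/(f(x_n) - f(x_{n-1}))

Iteration 1:
  f(-0.140000) = -1.130216
  f(1.120000) = 0.684318
  x_2 = 1.120000 - 0.684318×(1.120000 - (-0.140000))/(0.684318 - (-1.130216))
       = 0.644814
Iteration 2:
  f(1.120000) = 0.684318
  f(0.644814) = -0.154397
  x_3 = 0.644814 - (-0.154397)×(0.644814 - 1.120000)/(-0.154397 - 0.684318)
       = 0.732290
Iteration 3:
  f(0.644814) = -0.154397
  f(0.732290) = -0.011355
  x_4 = 0.732290 - (-0.011355)×(0.732290 - 0.644814)/(-0.011355 - (-0.154397))
       = 0.739234
Iteration 4:
  f(0.732290) = -0.011355
  f(0.739234) = 0.000250
  x_5 = 0.739234 - 0.000250×(0.739234 - 0.732290)/(0.000250 - (-0.011355))
       = 0.739085
Iteration 5:
  f(0.739234) = 0.000250
  f(0.739085) = 0.000000
  x_6 = 0.739085 - 0.000000×(0.739085 - 0.739234)/(0.000000 - 0.000250)
       = 0.739085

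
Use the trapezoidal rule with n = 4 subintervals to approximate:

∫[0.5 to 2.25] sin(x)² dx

f(x) = sin(x)²
a = 0.5, b = 2.25, n = 4
h = (b - a)/n = 0.437500

Trapezoidal rule: (h/2)[f(x₀) + 2f(x₁) + 2f(x₂) + ... + f(xₙ)]

x_0 = 0.5000, f(x_0) = 0.229849, coefficient = 1
x_1 = 0.9375, f(x_1) = 0.649767, coefficient = 2
x_2 = 1.3750, f(x_2) = 0.962151, coefficient = 2
x_3 = 1.8125, f(x_3) = 0.942708, coefficient = 2
x_4 = 2.2500, f(x_4) = 0.605398, coefficient = 1

I ≈ (0.437500/2) × 5.944499 = 1.300359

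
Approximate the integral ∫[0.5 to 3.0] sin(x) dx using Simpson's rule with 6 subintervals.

f(x) = sin(x)
a = 0.5, b = 3.0, n = 6
h = (b - a)/n = 0.416667

Simpson's rule: (h/3)[f(x₀) + 4f(x₁) + 2f(x₂) + ... + f(xₙ)]

x_0 = 0.5000, f(x_0) = 0.479426, coefficient = 1
x_1 = 0.9167, f(x_1) = 0.793578, coefficient = 4
x_2 = 1.3333, f(x_2) = 0.971938, coefficient = 2
x_3 = 1.7500, f(x_3) = 0.983986, coefficient = 4
x_4 = 2.1667, f(x_4) = 0.827660, coefficient = 2
x_5 = 2.5833, f(x_5) = 0.529711, coefficient = 4
x_6 = 3.0000, f(x_6) = 0.141120, coefficient = 1

I ≈ (0.416667/3) × 13.448839 = 1.867894
Exact value: 1.867575
Error: 0.000319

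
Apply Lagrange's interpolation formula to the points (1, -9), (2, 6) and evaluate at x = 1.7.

Lagrange interpolation formula:
P(x) = Σ yᵢ × Lᵢ(x)
where Lᵢ(x) = Π_{j≠i} (x - xⱼ)/(xᵢ - xⱼ)

L_0(1.7) = (1.7 - 2)/(1 - 2) = 0.300000
L_1(1.7) = (1.7 - 1)/(2 - 1) = 0.700000

P(1.7) = (-9)×L_0(1.7) + 6×L_1(1.7)
P(1.7) = 1.500000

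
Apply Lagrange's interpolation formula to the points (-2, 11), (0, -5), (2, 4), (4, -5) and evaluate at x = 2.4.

Lagrange interpolation formula:
P(x) = Σ yᵢ × Lᵢ(x)
where Lᵢ(x) = Π_{j≠i} (x - xⱼ)/(xᵢ - xⱼ)

L_0(2.4) = (2.4 - 0)/(-2 - 0) × (2.4 - 2)/(-2 - 2) × (2.4 - 4)/(-2 - 4) = 0.032000
L_1(2.4) = (2.4 - (-2))/(0 - (-2)) × (2.4 - 2)/(0 - 2) × (2.4 - 4)/(0 - 4) = -0.176000
L_2(2.4) = (2.4 - (-2))/(2 - (-2)) × (2.4 - 0)/(2 - 0) × (2.4 - 4)/(2 - 4) = 1.056000
L_3(2.4) = (2.4 - (-2))/(4 - (-2)) × (2.4 - 0)/(4 - 0) × (2.4 - 2)/(4 - 2) = 0.088000

P(2.4) = 11×L_0(2.4) + (-5)×L_1(2.4) + 4×L_2(2.4) + (-5)×L_3(2.4)
P(2.4) = 5.016000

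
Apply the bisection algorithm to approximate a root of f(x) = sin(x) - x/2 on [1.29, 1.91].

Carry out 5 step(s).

f(x) = sin(x) - x/2
Initial interval: [1.29, 1.91]

Iteration 1:
  c_1 = (1.290000 + 1.910000)/2 = 1.600000
  f(c_1) = f(1.600000) = 0.199574
  f(a) × f(c) ≥ 0, new interval: [1.600000, 1.910000]
Iteration 2:
  c_2 = (1.600000 + 1.910000)/2 = 1.755000
  f(c_2) = f(1.755000) = 0.105582
  f(a) × f(c) ≥ 0, new interval: [1.755000, 1.910000]
Iteration 3:
  c_3 = (1.755000 + 1.910000)/2 = 1.832500
  f(c_3) = f(1.832500) = 0.049701
  f(a) × f(c) ≥ 0, new interval: [1.832500, 1.910000]
Iteration 4:
  c_4 = (1.832500 + 1.910000)/2 = 1.871250
  f(c_4) = f(1.871250) = 0.019577
  f(a) × f(c) ≥ 0, new interval: [1.871250, 1.910000]
Iteration 5:
  c_5 = (1.871250 + 1.910000)/2 = 1.890625
  f(c_5) = f(1.890625) = 0.003977
  f(a) × f(c) ≥ 0, new interval: [1.890625, 1.910000]

After 5 iteration(s), the approximation is c_5 = 1.890625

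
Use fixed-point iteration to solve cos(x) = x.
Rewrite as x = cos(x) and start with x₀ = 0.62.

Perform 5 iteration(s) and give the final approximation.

Equation: cos(x) = x
Fixed-point form: x = cos(x)
x₀ = 0.62

x_1 = g(0.620000) = 0.813878
x_2 = g(0.813878) = 0.686684
x_3 = g(0.686684) = 0.773352
x_4 = g(0.773352) = 0.715573
x_5 = g(0.715573) = 0.754718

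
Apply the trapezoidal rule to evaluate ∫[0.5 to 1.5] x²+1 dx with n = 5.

f(x) = x²+1
a = 0.5, b = 1.5, n = 5
h = (b - a)/n = 0.200000

Trapezoidal rule: (h/2)[f(x₀) + 2f(x₁) + 2f(x₂) + ... + f(xₙ)]

x_0 = 0.5000, f(x_0) = 1.250000, coefficient = 1
x_1 = 0.7000, f(x_1) = 1.490000, coefficient = 2
x_2 = 0.9000, f(x_2) = 1.810000, coefficient = 2
x_3 = 1.1000, f(x_3) = 2.210000, coefficient = 2
x_4 = 1.3000, f(x_4) = 2.690000, coefficient = 2
x_5 = 1.5000, f(x_5) = 3.250000, coefficient = 1

I ≈ (0.200000/2) × 20.900000 = 2.090000
Exact value: 2.083333
Error: 0.006667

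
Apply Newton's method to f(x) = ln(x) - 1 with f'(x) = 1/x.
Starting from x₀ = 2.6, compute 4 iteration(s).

f(x) = ln(x) - 1
f'(x) = 1/x
x₀ = 2.6

Newton-Raphson formula: x_{n+1} = x_n - f(x_n)/f'(x_n)

Iteration 1:
  f(2.600000) = -0.044489
  f'(2.600000) = 0.384615
  x_1 = 2.600000 - (-0.044489)/0.384615 = 2.715670
Iteration 2:
  f(2.715670) = -0.000961
  f'(2.715670) = 0.368233
  x_2 = 2.715670 - (-0.000961)/0.368233 = 2.718281
Iteration 3:
  f(2.718281) = 0.000000
  f'(2.718281) = 0.367880
  x_3 = 2.718281 - 0.000000/0.367880 = 2.718282
Iteration 4:
  f(2.718282) = 0.000000
  f'(2.718282) = 0.367879
  x_4 = 2.718282 - 0.000000/0.367879 = 2.718282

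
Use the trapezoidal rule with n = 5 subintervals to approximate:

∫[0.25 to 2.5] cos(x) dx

f(x) = cos(x)
a = 0.25, b = 2.5, n = 5
h = (b - a)/n = 0.450000

Trapezoidal rule: (h/2)[f(x₀) + 2f(x₁) + 2f(x₂) + ... + f(xₙ)]

x_0 = 0.2500, f(x_0) = 0.968912, coefficient = 1
x_1 = 0.7000, f(x_1) = 0.764842, coefficient = 2
x_2 = 1.1500, f(x_2) = 0.408487, coefficient = 2
x_3 = 1.6000, f(x_3) = -0.029200, coefficient = 2
x_4 = 2.0500, f(x_4) = -0.461073, coefficient = 2
x_5 = 2.5000, f(x_5) = -0.801144, coefficient = 1

I ≈ (0.450000/2) × 1.533884 = 0.345124
Exact value: 0.351068
Error: 0.005944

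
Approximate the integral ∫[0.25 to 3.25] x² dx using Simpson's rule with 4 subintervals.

f(x) = x²
a = 0.25, b = 3.25, n = 4
h = (b - a)/n = 0.750000

Simpson's rule: (h/3)[f(x₀) + 4f(x₁) + 2f(x₂) + ... + f(xₙ)]

x_0 = 0.2500, f(x_0) = 0.062500, coefficient = 1
x_1 = 1.0000, f(x_1) = 1.000000, coefficient = 4
x_2 = 1.7500, f(x_2) = 3.062500, coefficient = 2
x_3 = 2.5000, f(x_3) = 6.250000, coefficient = 4
x_4 = 3.2500, f(x_4) = 10.562500, coefficient = 1

I ≈ (0.750000/3) × 45.750000 = 11.437500
Exact value: 11.437500
Error: 0.000000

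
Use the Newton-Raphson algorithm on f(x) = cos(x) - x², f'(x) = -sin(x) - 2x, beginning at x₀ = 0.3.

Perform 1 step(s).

f(x) = cos(x) - x²
f'(x) = -sin(x) - 2x
x₀ = 0.3

Newton-Raphson formula: x_{n+1} = x_n - f(x_n)/f'(x_n)

Iteration 1:
  f(0.300000) = 0.865336
  f'(0.300000) = -0.895520
  x_1 = 0.300000 - 0.865336/(-0.895520) = 1.266295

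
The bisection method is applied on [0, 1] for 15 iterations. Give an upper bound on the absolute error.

Bisection error bound: |error| ≤ (b-a)/2^n
|error| ≤ (1 - 0)/2^15 = 1/2^15
|error| ≤ 0.0000305176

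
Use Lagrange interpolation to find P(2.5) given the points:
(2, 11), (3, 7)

Lagrange interpolation formula:
P(x) = Σ yᵢ × Lᵢ(x)
where Lᵢ(x) = Π_{j≠i} (x - xⱼ)/(xᵢ - xⱼ)

L_0(2.5) = (2.5 - 3)/(2 - 3) = 0.500000
L_1(2.5) = (2.5 - 2)/(3 - 2) = 0.500000

P(2.5) = 11×L_0(2.5) + 7×L_1(2.5)
P(2.5) = 9.000000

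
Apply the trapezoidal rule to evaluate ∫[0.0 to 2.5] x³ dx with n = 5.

f(x) = x³
a = 0.0, b = 2.5, n = 5
h = (b - a)/n = 0.500000

Trapezoidal rule: (h/2)[f(x₀) + 2f(x₁) + 2f(x₂) + ... + f(xₙ)]

x_0 = 0.0000, f(x_0) = 0.000000, coefficient = 1
x_1 = 0.5000, f(x_1) = 0.125000, coefficient = 2
x_2 = 1.0000, f(x_2) = 1.000000, coefficient = 2
x_3 = 1.5000, f(x_3) = 3.375000, coefficient = 2
x_4 = 2.0000, f(x_4) = 8.000000, coefficient = 2
x_5 = 2.5000, f(x_5) = 15.625000, coefficient = 1

I ≈ (0.500000/2) × 40.625000 = 10.156250
Exact value: 9.765625
Error: 0.390625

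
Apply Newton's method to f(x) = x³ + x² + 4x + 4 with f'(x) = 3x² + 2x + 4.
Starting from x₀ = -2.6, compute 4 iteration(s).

f(x) = x³ + x² + 4x + 4
f'(x) = 3x² + 2x + 4
x₀ = -2.6

Newton-Raphson formula: x_{n+1} = x_n - f(x_n)/f'(x_n)

Iteration 1:
  f(-2.600000) = -17.216000
  f'(-2.600000) = 19.080000
  x_1 = -2.600000 - (-17.216000)/19.080000 = -1.697694
Iteration 2:
  f(-1.697694) = -4.801644
  f'(-1.697694) = 9.251106
  x_2 = -1.697694 - (-4.801644)/9.251106 = -1.178659
Iteration 3:
  f(-1.178659) = -0.962837
  f'(-1.178659) = 5.810395
  x_3 = -1.178659 - (-0.962837)/5.810395 = -1.012950
Iteration 4:
  f(-1.012950) = -0.065087
  f'(-1.012950) = 5.052302
  x_4 = -1.012950 - (-0.065087)/5.052302 = -1.000067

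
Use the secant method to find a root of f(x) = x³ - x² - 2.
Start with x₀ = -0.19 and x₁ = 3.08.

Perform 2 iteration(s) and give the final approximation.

f(x) = x³ - x² - 2
x₀ = -0.19, x₁ = 3.08

Secant formula: x_{n+1} = x_n - f(x_n)(x_n - x_{n-1})/(f(x_n) - f(x_{n-1}))

Iteration 1:
  f(-0.190000) = -2.042959
  f(3.080000) = 17.731712
  x_2 = 3.080000 - 17.731712×(3.080000 - (-0.190000))/(17.731712 - (-2.042959))
       = 0.147830
Iteration 2:
  f(3.080000) = 17.731712
  f(0.147830) = -2.018623
  x_3 = 0.147830 - (-2.018623)×(0.147830 - 3.080000)/(-2.018623 - 17.731712)
       = 0.447518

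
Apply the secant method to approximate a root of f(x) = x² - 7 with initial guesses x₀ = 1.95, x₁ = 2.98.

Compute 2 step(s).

f(x) = x² - 7
x₀ = 1.95, x₁ = 2.98

Secant formula: x_{n+1} = x_n - f(x_n)(x_n - x_{n-1})/(f(x_n) - f(x_{n-1}))

Iteration 1:
  f(1.950000) = -3.197500
  f(2.980000) = 1.880400
  x_2 = 2.980000 - 1.880400×(2.980000 - 1.950000)/(1.880400 - (-3.197500))
       = 2.598580
Iteration 2:
  f(2.980000) = 1.880400
  f(2.598580) = -0.247381
  x_3 = 2.598580 - (-0.247381)×(2.598580 - 2.980000)/(-0.247381 - 1.880400)
       = 2.642925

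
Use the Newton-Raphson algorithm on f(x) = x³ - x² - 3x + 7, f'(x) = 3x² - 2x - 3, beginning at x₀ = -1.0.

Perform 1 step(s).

f(x) = x³ - x² - 3x + 7
f'(x) = 3x² - 2x - 3
x₀ = -1.0

Newton-Raphson formula: x_{n+1} = x_n - f(x_n)/f'(x_n)

Iteration 1:
  f(-1.000000) = 8.000000
  f'(-1.000000) = 2.000000
  x_1 = -1.000000 - 8.000000/2.000000 = -5.000000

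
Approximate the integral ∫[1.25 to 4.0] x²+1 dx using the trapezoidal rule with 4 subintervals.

f(x) = x²+1
a = 1.25, b = 4.0, n = 4
h = (b - a)/n = 0.687500

Trapezoidal rule: (h/2)[f(x₀) + 2f(x₁) + 2f(x₂) + ... + f(xₙ)]

x_0 = 1.2500, f(x_0) = 2.562500, coefficient = 1
x_1 = 1.9375, f(x_1) = 4.753906, coefficient = 2
x_2 = 2.6250, f(x_2) = 7.890625, coefficient = 2
x_3 = 3.3125, f(x_3) = 11.972656, coefficient = 2
x_4 = 4.0000, f(x_4) = 17.000000, coefficient = 1

I ≈ (0.687500/2) × 68.796875 = 23.648926
Exact value: 23.432292
Error: 0.216634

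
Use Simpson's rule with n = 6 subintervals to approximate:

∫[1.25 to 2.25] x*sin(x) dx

f(x) = x*sin(x)
a = 1.25, b = 2.25, n = 6
h = (b - a)/n = 0.166667

Simpson's rule: (h/3)[f(x₀) + 4f(x₁) + 2f(x₂) + ... + f(xₙ)]

x_0 = 1.2500, f(x_0) = 1.186231, coefficient = 1
x_1 = 1.4167, f(x_1) = 1.399873, coefficient = 4
x_2 = 1.5833, f(x_2) = 1.583209, coefficient = 2
x_3 = 1.7500, f(x_3) = 1.721975, coefficient = 4
x_4 = 1.9167, f(x_4) = 1.803163, coefficient = 2
x_5 = 2.0833, f(x_5) = 1.815632, coefficient = 4
x_6 = 2.2500, f(x_6) = 1.750665, coefficient = 1

I ≈ (0.166667/3) × 29.459559 = 1.636642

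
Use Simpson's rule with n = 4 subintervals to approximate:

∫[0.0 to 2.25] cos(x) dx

f(x) = cos(x)
a = 0.0, b = 2.25, n = 4
h = (b - a)/n = 0.562500

Simpson's rule: (h/3)[f(x₀) + 4f(x₁) + 2f(x₂) + ... + f(xₙ)]

x_0 = 0.0000, f(x_0) = 1.000000, coefficient = 1
x_1 = 0.5625, f(x_1) = 0.845924, coefficient = 4
x_2 = 1.1250, f(x_2) = 0.431177, coefficient = 2
x_3 = 1.6875, f(x_3) = -0.116439, coefficient = 4
x_4 = 2.2500, f(x_4) = -0.628174, coefficient = 1

I ≈ (0.562500/3) × 4.152122 = 0.778523
Exact value: 0.778073
Error: 0.000450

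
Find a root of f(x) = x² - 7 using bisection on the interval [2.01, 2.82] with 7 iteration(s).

f(x) = x² - 7
Initial interval: [2.01, 2.82]

Iteration 1:
  c_1 = (2.010000 + 2.820000)/2 = 2.415000
  f(c_1) = f(2.415000) = -1.167775
  f(a) × f(c) ≥ 0, new interval: [2.415000, 2.820000]
Iteration 2:
  c_2 = (2.415000 + 2.820000)/2 = 2.617500
  f(c_2) = f(2.617500) = -0.148694
  f(a) × f(c) ≥ 0, new interval: [2.617500, 2.820000]
Iteration 3:
  c_3 = (2.617500 + 2.820000)/2 = 2.718750
  f(c_3) = f(2.718750) = 0.391602
  f(a) × f(c) < 0, new interval: [2.617500, 2.718750]
Iteration 4:
  c_4 = (2.617500 + 2.718750)/2 = 2.668125
  f(c_4) = f(2.668125) = 0.118891
  f(a) × f(c) < 0, new interval: [2.617500, 2.668125]
Iteration 5:
  c_5 = (2.617500 + 2.668125)/2 = 2.642812
  f(c_5) = f(2.642812) = -0.015542
  f(a) × f(c) ≥ 0, new interval: [2.642812, 2.668125]
Iteration 6:
  c_6 = (2.642812 + 2.668125)/2 = 2.655469
  f(c_6) = f(2.655469) = 0.051514
  f(a) × f(c) < 0, new interval: [2.642812, 2.655469]
Iteration 7:
  c_7 = (2.642812 + 2.655469)/2 = 2.649141
  f(c_7) = f(2.649141) = 0.017946
  f(a) × f(c) < 0, new interval: [2.642812, 2.649141]

After 7 iteration(s), the approximation is c_7 = 2.649141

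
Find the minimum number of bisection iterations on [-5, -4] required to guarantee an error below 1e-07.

We need (b-a)/2^n ≤ 1e-07
(-4 - (-5))/2^n ≤ 1e-07
1/2^n ≤ 1e-07
2^n ≥ 10000000
n ≥ log₂(10000000) = 23.25
n ≥ 24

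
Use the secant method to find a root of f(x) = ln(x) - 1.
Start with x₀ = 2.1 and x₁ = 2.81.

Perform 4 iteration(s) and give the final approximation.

f(x) = ln(x) - 1
x₀ = 2.1, x₁ = 2.81

Secant formula: x_{n+1} = x_n - f(x_n)(x_n - x_{n-1})/(f(x_n) - f(x_{n-1}))

Iteration 1:
  f(2.100000) = -0.258063
  f(2.810000) = 0.033184
  x_2 = 2.810000 - 0.033184×(2.810000 - 2.100000)/(0.033184 - (-0.258063))
       = 2.729103
Iteration 2:
  f(2.810000) = 0.033184
  f(2.729103) = 0.003973
  x_3 = 2.729103 - 0.003973×(2.729103 - 2.810000)/(0.003973 - 0.033184)
       = 2.718100
Iteration 3:
  f(2.729103) = 0.003973
  f(2.718100) = -0.000067
  x_4 = 2.718100 - (-0.000067)×(2.718100 - 2.729103)/(-0.000067 - 0.003973)
       = 2.718282
Iteration 4:
  f(2.718100) = -0.000067
  f(2.718282) = 0.000000
  x_5 = 2.718282 - 0.000000×(2.718282 - 2.718100)/(0.000000 - (-0.000067))
       = 2.718282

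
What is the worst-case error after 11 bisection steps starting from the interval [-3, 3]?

Bisection error bound: |error| ≤ (b-a)/2^n
|error| ≤ (3 - (-3))/2^11 = 6/2^11
|error| ≤ 0.0029296875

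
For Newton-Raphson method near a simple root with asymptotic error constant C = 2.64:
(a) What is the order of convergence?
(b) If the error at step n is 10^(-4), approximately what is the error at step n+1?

(a) Newton-Raphson has quadratic (order 2) convergence near simple roots.
    This means |e_{n+1}| ≈ C|e_n|².

(b) With |e_n| = 10^(-4) and C = 2.64:
    |e_{n+1}| ≈ 2.64 × (10^(-4))² = 2.64 × 10^(-8)

(a) 2 (quadratic); (b) |e_{n+1}| ≈ 2.640e-08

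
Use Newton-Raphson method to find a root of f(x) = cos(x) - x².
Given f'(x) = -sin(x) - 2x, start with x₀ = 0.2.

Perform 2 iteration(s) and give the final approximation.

f(x) = cos(x) - x²
f'(x) = -sin(x) - 2x
x₀ = 0.2

Newton-Raphson formula: x_{n+1} = x_n - f(x_n)/f'(x_n)

Iteration 1:
  f(0.200000) = 0.940067
  f'(0.200000) = -0.598669
  x_1 = 0.200000 - 0.940067/(-0.598669) = 1.770260
Iteration 2:
  f(1.770260) = -3.331965
  f'(1.770260) = -4.520693
  x_2 = 1.770260 - (-3.331965)/(-4.520693) = 1.033213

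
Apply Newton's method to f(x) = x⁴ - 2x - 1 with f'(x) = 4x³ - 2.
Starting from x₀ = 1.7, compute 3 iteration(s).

f(x) = x⁴ - 2x - 1
f'(x) = 4x³ - 2
x₀ = 1.7

Newton-Raphson formula: x_{n+1} = x_n - f(x_n)/f'(x_n)

Iteration 1:
  f(1.700000) = 3.952100
  f'(1.700000) = 17.652000
  x_1 = 1.700000 - 3.952100/17.652000 = 1.476110
Iteration 2:
  f(1.476110) = 0.795392
  f'(1.476110) = 10.865198
  x_2 = 1.476110 - 0.795392/10.865198 = 1.402905
Iteration 3:
  f(1.402905) = 0.067773
  f'(1.402905) = 9.044464
  x_3 = 1.402905 - 0.067773/9.044464 = 1.395412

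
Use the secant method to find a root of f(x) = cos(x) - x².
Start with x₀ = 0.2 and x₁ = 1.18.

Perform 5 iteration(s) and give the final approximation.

f(x) = cos(x) - x²
x₀ = 0.2, x₁ = 1.18

Secant formula: x_{n+1} = x_n - f(x_n)(x_n - x_{n-1})/(f(x_n) - f(x_{n-1}))

Iteration 1:
  f(0.200000) = 0.940067
  f(1.180000) = -1.011475
  x_2 = 1.180000 - (-1.011475)×(1.180000 - 0.200000)/(-1.011475 - 0.940067)
       = 0.672070
Iteration 2:
  f(1.180000) = -1.011475
  f(0.672070) = 0.330856
  x_3 = 0.672070 - 0.330856×(0.672070 - 1.180000)/(0.330856 - (-1.011475))
       = 0.797264
Iteration 3:
  f(0.672070) = 0.330856
  f(0.797264) = 0.063037
  x_4 = 0.797264 - 0.063037×(0.797264 - 0.672070)/(0.063037 - 0.330856)
       = 0.826731
Iteration 4:
  f(0.797264) = 0.063037
  f(0.826731) = -0.006200
  x_5 = 0.826731 - (-0.006200)×(0.826731 - 0.797264)/(-0.006200 - 0.063037)
       = 0.824092
Iteration 5:
  f(0.826731) = -0.006200
  f(0.824092) = 0.000095
  x_6 = 0.824092 - 0.000095×(0.824092 - 0.826731)/(0.000095 - (-0.006200))
       = 0.824132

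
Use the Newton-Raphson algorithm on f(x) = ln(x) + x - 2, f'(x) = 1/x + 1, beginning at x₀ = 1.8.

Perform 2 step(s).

f(x) = ln(x) + x - 2
f'(x) = 1/x + 1
x₀ = 1.8

Newton-Raphson formula: x_{n+1} = x_n - f(x_n)/f'(x_n)

Iteration 1:
  f(1.800000) = 0.387787
  f'(1.800000) = 1.555556
  x_1 = 1.800000 - 0.387787/1.555556 = 1.550709
Iteration 2:
  f(1.550709) = -0.010579
  f'(1.550709) = 1.644866
  x_2 = 1.550709 - (-0.010579)/1.644866 = 1.557140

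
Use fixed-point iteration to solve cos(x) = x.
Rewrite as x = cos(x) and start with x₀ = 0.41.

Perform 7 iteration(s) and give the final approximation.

Equation: cos(x) = x
Fixed-point form: x = cos(x)
x₀ = 0.41

x_1 = g(0.410000) = 0.917121
x_2 = g(0.917121) = 0.608108
x_3 = g(0.608108) = 0.820730
x_4 = g(0.820730) = 0.681687
x_5 = g(0.681687) = 0.776511
x_6 = g(0.776511) = 0.713363
x_7 = g(0.713363) = 0.756165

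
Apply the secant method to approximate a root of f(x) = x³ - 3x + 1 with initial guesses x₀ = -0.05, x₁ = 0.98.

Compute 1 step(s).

f(x) = x³ - 3x + 1
x₀ = -0.05, x₁ = 0.98

Secant formula: x_{n+1} = x_n - f(x_n)(x_n - x_{n-1})/(f(x_n) - f(x_{n-1}))

Iteration 1:
  f(-0.050000) = 1.149875
  f(0.980000) = -0.998808
  x_2 = 0.980000 - (-0.998808)×(0.980000 - (-0.050000))/(-0.998808 - 1.149875)
       = 0.501208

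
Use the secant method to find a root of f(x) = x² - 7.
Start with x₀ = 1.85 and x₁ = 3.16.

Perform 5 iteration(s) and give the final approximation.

f(x) = x² - 7
x₀ = 1.85, x₁ = 3.16

Secant formula: x_{n+1} = x_n - f(x_n)(x_n - x_{n-1})/(f(x_n) - f(x_{n-1}))

Iteration 1:
  f(1.850000) = -3.577500
  f(3.160000) = 2.985600
  x_2 = 3.160000 - 2.985600×(3.160000 - 1.850000)/(2.985600 - (-3.577500))
       = 2.564072
Iteration 2:
  f(3.160000) = 2.985600
  f(2.564072) = -0.425536
  x_3 = 2.564072 - (-0.425536)×(2.564072 - 3.160000)/(-0.425536 - 2.985600)
       = 2.638413
Iteration 3:
  f(2.564072) = -0.425536
  f(2.638413) = -0.038775
  x_4 = 2.638413 - (-0.038775)×(2.638413 - 2.564072)/(-0.038775 - (-0.425536))
       = 2.645867
Iteration 4:
  f(2.638413) = -0.038775
  f(2.645867) = 0.000610
  x_5 = 2.645867 - 0.000610×(2.645867 - 2.638413)/(0.000610 - (-0.038775))
       = 2.645751
Iteration 5:
  f(2.645867) = 0.000610
  f(2.645751) = -0.000001
  x_6 = 2.645751 - (-0.000001)×(2.645751 - 2.645867)/(-0.000001 - 0.000610)
       = 2.645751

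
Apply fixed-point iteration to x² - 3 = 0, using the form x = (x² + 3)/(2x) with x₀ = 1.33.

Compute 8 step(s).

Equation: x² - 3 = 0
Fixed-point form: x = (x² + 3)/(2x)
x₀ = 1.33

x_1 = g(1.330000) = 1.792820
x_2 = g(1.792820) = 1.733081
x_3 = g(1.733081) = 1.732051
x_4 = g(1.732051) = 1.732051
x_5 = g(1.732051) = 1.732051
x_6 = g(1.732051) = 1.732051
x_7 = g(1.732051) = 1.732051
x_8 = g(1.732051) = 1.732051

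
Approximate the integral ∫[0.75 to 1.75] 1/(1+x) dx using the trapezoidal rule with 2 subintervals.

f(x) = 1/(1+x)
a = 0.75, b = 1.75, n = 2
h = (b - a)/n = 0.500000

Trapezoidal rule: (h/2)[f(x₀) + 2f(x₁) + 2f(x₂) + ... + f(xₙ)]

x_0 = 0.7500, f(x_0) = 0.571429, coefficient = 1
x_1 = 1.2500, f(x_1) = 0.444444, coefficient = 2
x_2 = 1.7500, f(x_2) = 0.363636, coefficient = 1

I ≈ (0.500000/2) × 1.823954 = 0.455988
Exact value: 0.451985
Error: 0.004003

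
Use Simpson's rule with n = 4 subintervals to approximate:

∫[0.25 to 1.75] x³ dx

f(x) = x³
a = 0.25, b = 1.75, n = 4
h = (b - a)/n = 0.375000

Simpson's rule: (h/3)[f(x₀) + 4f(x₁) + 2f(x₂) + ... + f(xₙ)]

x_0 = 0.2500, f(x_0) = 0.015625, coefficient = 1
x_1 = 0.6250, f(x_1) = 0.244141, coefficient = 4
x_2 = 1.0000, f(x_2) = 1.000000, coefficient = 2
x_3 = 1.3750, f(x_3) = 2.599609, coefficient = 4
x_4 = 1.7500, f(x_4) = 5.359375, coefficient = 1

I ≈ (0.375000/3) × 18.750000 = 2.343750
Exact value: 2.343750
Error: 0.000000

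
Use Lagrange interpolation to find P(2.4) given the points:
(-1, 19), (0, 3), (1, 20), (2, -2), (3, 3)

Lagrange interpolation formula:
P(x) = Σ yᵢ × Lᵢ(x)
where Lᵢ(x) = Π_{j≠i} (x - xⱼ)/(xᵢ - xⱼ)

L_0(2.4) = (2.4 - 0)/(-1 - 0) × (2.4 - 1)/(-1 - 1) × (2.4 - 2)/(-1 - 2) × (2.4 - 3)/(-1 - 3) = -0.033600
L_1(2.4) = (2.4 - (-1))/(0 - (-1)) × (2.4 - 1)/(0 - 1) × (2.4 - 2)/(0 - 2) × (2.4 - 3)/(0 - 3) = 0.190400
L_2(2.4) = (2.4 - (-1))/(1 - (-1)) × (2.4 - 0)/(1 - 0) × (2.4 - 2)/(1 - 2) × (2.4 - 3)/(1 - 3) = -0.489600
L_3(2.4) = (2.4 - (-1))/(2 - (-1)) × (2.4 - 0)/(2 - 0) × (2.4 - 1)/(2 - 1) × (2.4 - 3)/(2 - 3) = 1.142400
L_4(2.4) = (2.4 - (-1))/(3 - (-1)) × (2.4 - 0)/(3 - 0) × (2.4 - 1)/(3 - 1) × (2.4 - 2)/(3 - 2) = 0.190400

P(2.4) = 19×L_0(2.4) + 3×L_1(2.4) + 20×L_2(2.4) + (-2)×L_3(2.4) + 3×L_4(2.4)
P(2.4) = -11.572800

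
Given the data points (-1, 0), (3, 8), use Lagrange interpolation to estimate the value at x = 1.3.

Lagrange interpolation formula:
P(x) = Σ yᵢ × Lᵢ(x)
where Lᵢ(x) = Π_{j≠i} (x - xⱼ)/(xᵢ - xⱼ)

L_0(1.3) = (1.3 - 3)/(-1 - 3) = 0.425000
L_1(1.3) = (1.3 - (-1))/(3 - (-1)) = 0.575000

P(1.3) = 0×L_0(1.3) + 8×L_1(1.3)
P(1.3) = 4.600000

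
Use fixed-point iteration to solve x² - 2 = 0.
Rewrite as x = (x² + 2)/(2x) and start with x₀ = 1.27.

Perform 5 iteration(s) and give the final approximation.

Equation: x² - 2 = 0
Fixed-point form: x = (x² + 2)/(2x)
x₀ = 1.27

x_1 = g(1.270000) = 1.422402
x_2 = g(1.422402) = 1.414237
x_3 = g(1.414237) = 1.414214
x_4 = g(1.414214) = 1.414214
x_5 = g(1.414214) = 1.414214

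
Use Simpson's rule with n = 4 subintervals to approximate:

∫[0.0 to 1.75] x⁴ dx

f(x) = x⁴
a = 0.0, b = 1.75, n = 4
h = (b - a)/n = 0.437500

Simpson's rule: (h/3)[f(x₀) + 4f(x₁) + 2f(x₂) + ... + f(xₙ)]

x_0 = 0.0000, f(x_0) = 0.000000, coefficient = 1
x_1 = 0.4375, f(x_1) = 0.036636, coefficient = 4
x_2 = 0.8750, f(x_2) = 0.586182, coefficient = 2
x_3 = 1.3125, f(x_3) = 2.967545, coefficient = 4
x_4 = 1.7500, f(x_4) = 9.378906, coefficient = 1

I ≈ (0.437500/3) × 22.567993 = 3.291166
Exact value: 3.282617
Error: 0.008548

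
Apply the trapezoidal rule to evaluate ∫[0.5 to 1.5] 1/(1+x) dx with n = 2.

f(x) = 1/(1+x)
a = 0.5, b = 1.5, n = 2
h = (b - a)/n = 0.500000

Trapezoidal rule: (h/2)[f(x₀) + 2f(x₁) + 2f(x₂) + ... + f(xₙ)]

x_0 = 0.5000, f(x_0) = 0.666667, coefficient = 1
x_1 = 1.0000, f(x_1) = 0.500000, coefficient = 2
x_2 = 1.5000, f(x_2) = 0.400000, coefficient = 1

I ≈ (0.500000/2) × 2.066667 = 0.516667
Exact value: 0.510826
Error: 0.005841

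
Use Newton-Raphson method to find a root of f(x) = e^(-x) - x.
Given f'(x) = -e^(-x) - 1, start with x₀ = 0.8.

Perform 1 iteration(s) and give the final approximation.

f(x) = e^(-x) - x
f'(x) = -e^(-x) - 1
x₀ = 0.8

Newton-Raphson formula: x_{n+1} = x_n - f(x_n)/f'(x_n)

Iteration 1:
  f(0.800000) = -0.350671
  f'(0.800000) = -1.449329
  x_1 = 0.800000 - (-0.350671)/(-1.449329) = 0.558046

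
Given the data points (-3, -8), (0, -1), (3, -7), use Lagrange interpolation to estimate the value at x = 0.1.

Lagrange interpolation formula:
P(x) = Σ yᵢ × Lᵢ(x)
where Lᵢ(x) = Π_{j≠i} (x - xⱼ)/(xᵢ - xⱼ)

L_0(0.1) = (0.1 - 0)/(-3 - 0) × (0.1 - 3)/(-3 - 3) = -0.016111
L_1(0.1) = (0.1 - (-3))/(0 - (-3)) × (0.1 - 3)/(0 - 3) = 0.998889
L_2(0.1) = (0.1 - (-3))/(3 - (-3)) × (0.1 - 0)/(3 - 0) = 0.017222

P(0.1) = (-8)×L_0(0.1) + (-1)×L_1(0.1) + (-7)×L_2(0.1)
P(0.1) = -0.990556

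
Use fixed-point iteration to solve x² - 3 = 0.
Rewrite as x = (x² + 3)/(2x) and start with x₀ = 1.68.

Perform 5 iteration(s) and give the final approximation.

Equation: x² - 3 = 0
Fixed-point form: x = (x² + 3)/(2x)
x₀ = 1.68

x_1 = g(1.680000) = 1.732857
x_2 = g(1.732857) = 1.732051
x_3 = g(1.732051) = 1.732051
x_4 = g(1.732051) = 1.732051
x_5 = g(1.732051) = 1.732051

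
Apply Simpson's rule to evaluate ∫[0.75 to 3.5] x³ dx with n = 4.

f(x) = x³
a = 0.75, b = 3.5, n = 4
h = (b - a)/n = 0.687500

Simpson's rule: (h/3)[f(x₀) + 4f(x₁) + 2f(x₂) + ... + f(xₙ)]

x_0 = 0.7500, f(x_0) = 0.421875, coefficient = 1
x_1 = 1.4375, f(x_1) = 2.970459, coefficient = 4
x_2 = 2.1250, f(x_2) = 9.595703, coefficient = 2
x_3 = 2.8125, f(x_3) = 22.247314, coefficient = 4
x_4 = 3.5000, f(x_4) = 42.875000, coefficient = 1

I ≈ (0.687500/3) × 163.359375 = 37.436523
Exact value: 37.436523
Error: 0.000000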